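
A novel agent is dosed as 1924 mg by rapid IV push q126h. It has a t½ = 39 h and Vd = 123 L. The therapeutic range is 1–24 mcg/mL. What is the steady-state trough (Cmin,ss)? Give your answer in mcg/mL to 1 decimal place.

1.9 mcg/mL

Over one 126-h interval, 126/39 ≈ 3.2308 half-lives elapse, leaving f ≈ 0.1065 of each dose.
Each bolus raises the concentration by D/Vd = 1924/123 ≈ 15.642 mcg/mL.
Steady-state trough Cmin,ss = C₀·f/(1−f) ≈ 15.642 × 0.1065/0.8935 ≈ 1.864 mcg/mL.
Trough 1.9 mcg/mL vs MEC 1 mcg/mL: adequate.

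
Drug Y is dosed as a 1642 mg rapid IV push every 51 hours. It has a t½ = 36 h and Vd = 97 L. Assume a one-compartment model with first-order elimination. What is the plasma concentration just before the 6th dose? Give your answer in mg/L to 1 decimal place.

10.1 mg/L

f = (1/2)^(τ/t½) = (1/2)^(51/36) ≈ 0.3746.
C₀ = D/Vd = 1642/97 ≈ 16.928 mg/L.
Before the 6th dose, 5 doses have been given. Superposition: Cmin = C₀·(f + f² + … + f^5).
≈ 16.928 × (0.3746 + 0.1403 + 0.0526 + 0.0197 + 0.0074) ≈ 16.928 × 0.5946 ≈ 10.065 mg/L.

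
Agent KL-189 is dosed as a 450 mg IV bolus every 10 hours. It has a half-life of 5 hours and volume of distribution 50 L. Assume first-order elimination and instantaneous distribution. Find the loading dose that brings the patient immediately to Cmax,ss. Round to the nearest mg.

f = (1/2)^(10/5) ≈ 0.250000; accumulation ratio R = 1/(1−f) ≈ 1.33333.
Loading dose to hit Cmax,ss on first dose: D_load = D_maint·R ≈ 450 × 1.33333 ≈ 600.00 mg.

600 mg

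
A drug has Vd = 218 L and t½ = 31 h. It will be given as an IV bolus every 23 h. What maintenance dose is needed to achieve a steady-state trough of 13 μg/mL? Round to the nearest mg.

1906 mg

τ/t½ = 23/31 ≈ 0.74194, so f = (1/2)^(23/31) ≈ 0.597937.
Cmin,ss = (D/Vd)·f/(1−f), so D = Cmin,ss·Vd·(1−f)/f.
D = 13 × 218 × (1−f)/f ≈ 13 × 218 × 0.67242 ≈ 1905.64 mg.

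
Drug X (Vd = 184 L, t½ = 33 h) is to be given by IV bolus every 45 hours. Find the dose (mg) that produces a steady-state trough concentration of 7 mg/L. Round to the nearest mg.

2026 mg

τ/t½ = 45/33 ≈ 1.3636, so f = (1/2)^(45/33) ≈ 0.388602.
Cmin,ss = (D/Vd)·f/(1−f), so D = Cmin,ss·Vd·(1−f)/f.
D = 7 × 184 × (1−f)/f ≈ 7 × 184 × 1.57333 ≈ 2026.45 mg.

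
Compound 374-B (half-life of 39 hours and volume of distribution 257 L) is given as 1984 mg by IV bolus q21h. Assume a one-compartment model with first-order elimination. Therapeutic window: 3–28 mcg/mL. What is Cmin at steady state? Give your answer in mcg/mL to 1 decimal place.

17.1 mcg/mL

Over one 21-h interval, 21/39 ≈ 0.53846 half-lives elapse, leaving f ≈ 0.6885 of each dose.
At steady state, accumulation factor R = 1/(1 − e^(−kτ)) ≈ 3.2103.
Single-dose peak C₀ = D/Vd = 1984/257 ≈ 7.720 mcg/mL.
Steady-state peak Cmax,ss = C₀·R ≈ 7.720 × 3.2103 ≈ 24.784 mcg/mL.
One interval later, Cmin,ss = Cmax,ss·e^(−kτ) ≈ 24.784 × 0.6885 ≈ 17.064 mcg/mL.
Trough 17.1 mcg/mL vs MEC 3 mcg/mL: adequate.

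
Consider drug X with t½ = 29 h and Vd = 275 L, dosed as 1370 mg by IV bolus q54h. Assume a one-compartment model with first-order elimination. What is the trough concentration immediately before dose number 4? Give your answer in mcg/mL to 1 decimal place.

1.9 mcg/mL

f = (1/2)^(τ/t½) = (1/2)^(54/29) ≈ 0.2751.
C₀ = D/Vd = 1370/275 ≈ 4.982 mcg/mL.
Before the 4th dose, 3 doses have been given. Superposition: Cmin = C₀·(f + f² + … + f^3).
≈ 4.982 × (0.2751 + 0.0757 + 0.0208) ≈ 4.982 × 0.3716 ≈ 1.851 mcg/mL.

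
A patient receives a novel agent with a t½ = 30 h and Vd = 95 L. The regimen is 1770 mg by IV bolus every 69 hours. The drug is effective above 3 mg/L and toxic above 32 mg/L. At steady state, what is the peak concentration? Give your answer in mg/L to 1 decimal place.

23.4 mg/L

k = ln2/t½ = ln2/30 ≈ 0.023105 h⁻¹; fraction remaining f = e^(−kτ) = e^(−0.023105×69) ≈ 0.2031.
Accumulation ratio R = 1/(1 − f) ≈ 1/0.7969 ≈ 1.2549.
Single-dose peak C₀ = D/Vd = 1770/95 ≈ 18.632 mg/L.
Steady-state peak Cmax,ss = C₀·R ≈ 18.632 × 1.2549 ≈ 23.381 mg/L.
Peak 23.4 mg/L vs MTC 32 mg/L: below toxic threshold.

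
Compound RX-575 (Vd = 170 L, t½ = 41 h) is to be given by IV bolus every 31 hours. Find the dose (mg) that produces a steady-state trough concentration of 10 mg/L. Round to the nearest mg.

1171 mg

τ/t½ = 31/41 ≈ 0.7561, so f = (1/2)^(31/41) ≈ 0.592096.
Cmin,ss = (D/Vd)·f/(1−f), so D = Cmin,ss·Vd·(1−f)/f.
D = 10 × 170 × (1−f)/f ≈ 10 × 170 × 0.68892 ≈ 1171.16 mg.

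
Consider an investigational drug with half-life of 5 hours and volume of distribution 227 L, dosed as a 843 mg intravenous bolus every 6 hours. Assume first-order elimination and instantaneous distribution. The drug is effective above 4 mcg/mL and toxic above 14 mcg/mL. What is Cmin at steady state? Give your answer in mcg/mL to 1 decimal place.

2.9 mcg/mL

k = ln2/t½ = ln2/5 ≈ 0.138629 h⁻¹; fraction remaining f = e^(−kτ) = e^(−0.138629×6) ≈ 0.4353.
Single-dose peak C₀ = D/Vd = 843/227 ≈ 3.714 mcg/mL.
Steady-state trough Cmin,ss = C₀·f/(1−f) ≈ 3.714 × 0.4353/0.5647 ≈ 2.863 mcg/mL.
Trough 2.9 mcg/mL vs MEC 4 mcg/mL: subtherapeutic.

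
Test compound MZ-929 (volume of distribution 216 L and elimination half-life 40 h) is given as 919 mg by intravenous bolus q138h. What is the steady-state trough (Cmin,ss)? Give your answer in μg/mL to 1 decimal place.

Over one 138-h interval, 138/40 ≈ 3.45 half-lives elapse, leaving f ≈ 0.0915 of each dose.
At steady state, accumulation factor R = 1/(1 − e^(−kτ)) ≈ 1.1007.
Single-dose peak C₀ = D/Vd = 919/216 ≈ 4.255 μg/mL.
Steady-state peak Cmax,ss = C₀·R ≈ 4.255 × 1.1007 ≈ 4.683 μg/mL.
One interval later, Cmin,ss = Cmax,ss·e^(−kτ) ≈ 4.683 × 0.0915 ≈ 0.428 μg/mL.

0.4 μg/mL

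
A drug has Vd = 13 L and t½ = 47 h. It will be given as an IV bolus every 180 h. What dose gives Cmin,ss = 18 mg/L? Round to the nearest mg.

3093 mg

τ/t½ = 180/47 ≈ 3.8298, so f = (1/2)^(180/47) ≈ 0.070327.
Cmin,ss = (D/Vd)·f/(1−f), so D = Cmin,ss·Vd·(1−f)/f.
D = 18 × 13 × (1−f)/f ≈ 18 × 13 × 13.21929 ≈ 3093.31 mg.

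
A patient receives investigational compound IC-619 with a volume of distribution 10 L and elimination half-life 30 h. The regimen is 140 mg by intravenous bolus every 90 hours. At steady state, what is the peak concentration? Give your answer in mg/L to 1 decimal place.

16.0 mg/L

The dosing interval is 3 half-lives, so f = 2^(−3) = 0.125.
Accumulation ratio R = 1/(1 − f) = 1/0.875 = 8/7.
Single-dose peak C₀ = D/Vd = 140/10 = 14 mg/L.
Steady-state peak Cmax,ss = C₀·R = 14 × 8/7 ≈ 16.000 mg/L.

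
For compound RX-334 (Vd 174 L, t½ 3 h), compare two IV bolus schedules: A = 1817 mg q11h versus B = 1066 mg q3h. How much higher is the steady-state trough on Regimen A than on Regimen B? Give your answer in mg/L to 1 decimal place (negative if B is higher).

-5.2 mg/L

Regimen A: f = (1/2)^(11/3) ≈ 0.0787; Cmin,ss = (1817/174)·f/(1−f) ≈ 0.892 mg/L.
Regimen B: f = (1/2)^(3/3) ≈ 0.5000; Cmin,ss = (1066/174)·f/(1−f) ≈ 6.126 mg/L.
Difference ≈ 0.892 − 6.126 ≈ -5.234 mg/L.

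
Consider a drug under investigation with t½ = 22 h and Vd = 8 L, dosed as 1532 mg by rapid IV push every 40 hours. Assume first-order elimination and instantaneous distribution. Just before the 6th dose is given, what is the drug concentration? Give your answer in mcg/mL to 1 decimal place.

f = (1/2)^(τ/t½) = (1/2)^(40/22) ≈ 0.2836.
C₀ = D/Vd = 1532/8 ≈ 191.500 mcg/mL.
Before the 6th dose, 5 doses have been given. Superposition: Cmin = C₀·(f + f² + … + f^5).
≈ 191.500 × (0.2836 + 0.0804 + 0.0228 + 0.0065 + 0.0018) ≈ 191.500 × 0.3951 ≈ 75.662 mcg/mL.

75.7 mcg/mL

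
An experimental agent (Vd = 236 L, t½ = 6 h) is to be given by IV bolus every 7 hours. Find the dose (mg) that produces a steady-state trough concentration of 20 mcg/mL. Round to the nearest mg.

5876 mg

τ/t½ = 7/6 ≈ 1.1667, so f = (1/2)^(7/6) ≈ 0.445449.
Cmin,ss = (D/Vd)·f/(1−f), so D = Cmin,ss·Vd·(1−f)/f.
D = 20 × 236 × (1−f)/f ≈ 20 × 236 × 1.24493 ≈ 5876.07 mg.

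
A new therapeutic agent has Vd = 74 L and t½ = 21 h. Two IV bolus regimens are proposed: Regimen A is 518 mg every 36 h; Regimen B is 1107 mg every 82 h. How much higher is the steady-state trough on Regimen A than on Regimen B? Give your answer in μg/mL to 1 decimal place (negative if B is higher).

Regimen A: f = (1/2)^(36/21) ≈ 0.3048; Cmin,ss = (518/74)·f/(1−f) ≈ 3.069 μg/mL.
Regimen B: f = (1/2)^(82/21) ≈ 0.0668; Cmin,ss = (1107/74)·f/(1−f) ≈ 1.071 μg/mL.
Difference ≈ 3.069 − 1.071 ≈ 1.998 μg/mL.

2.0 μg/mL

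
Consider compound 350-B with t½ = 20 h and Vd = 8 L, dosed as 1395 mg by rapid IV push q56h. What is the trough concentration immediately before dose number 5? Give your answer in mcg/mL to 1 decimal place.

f = (1/2)^(τ/t½) = (1/2)^(56/20) ≈ 0.1436.
C₀ = D/Vd = 1395/8 ≈ 174.375 mcg/mL.
Before the 5th dose, 4 doses have been given. Superposition: Cmin = C₀·(f + f² + … + f^4).
≈ 174.375 × (0.1436 + 0.0206 + 0.0030 + 0.0004) ≈ 174.375 × 0.1676 ≈ 29.225 mcg/mL.

29.2 mcg/mL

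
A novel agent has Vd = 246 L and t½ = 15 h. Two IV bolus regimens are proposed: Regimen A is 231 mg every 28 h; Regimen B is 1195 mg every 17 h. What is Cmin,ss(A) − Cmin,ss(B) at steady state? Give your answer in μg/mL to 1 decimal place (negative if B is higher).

-3.7 μg/mL

Regimen A: f = (1/2)^(28/15) ≈ 0.2742; Cmin,ss = (231/246)·f/(1−f) ≈ 0.355 μg/mL.
Regimen B: f = (1/2)^(17/15) ≈ 0.4559; Cmin,ss = (1195/246)·f/(1−f) ≈ 4.070 μg/mL.
Difference ≈ 0.355 − 4.070 ≈ -3.715 μg/mL.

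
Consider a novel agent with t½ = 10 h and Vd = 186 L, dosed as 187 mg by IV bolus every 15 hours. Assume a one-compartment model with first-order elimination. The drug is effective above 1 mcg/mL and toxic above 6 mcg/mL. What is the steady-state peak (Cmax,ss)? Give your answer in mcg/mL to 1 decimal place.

τ/t½ = 15/10 ≈ 1.5, so fraction remaining f = (1/2)^(15/10) ≈ 0.3536.
Accumulation ratio R = 1/(1 − f) ≈ 1/0.6464 ≈ 1.5470.
Each bolus raises the concentration by D/Vd = 187/186 ≈ 1.005 mcg/mL.
Cmax,ss = C₀/(1 − f) ≈ 1.005/0.6464 ≈ 1.555 mcg/mL.
Peak 1.6 mcg/mL vs MTC 6 mcg/mL: below toxic threshold.

1.6 mcg/mL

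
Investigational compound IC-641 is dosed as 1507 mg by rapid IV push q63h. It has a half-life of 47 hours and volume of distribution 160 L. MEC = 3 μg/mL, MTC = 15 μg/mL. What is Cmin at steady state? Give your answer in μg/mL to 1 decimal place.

Over one 63-h interval, 63/47 ≈ 1.3404 half-lives elapse, leaving f ≈ 0.3949 of each dose.
Each bolus raises the concentration by D/Vd = 1507/160 ≈ 9.419 μg/mL.
Steady-state trough Cmin,ss = C₀·f/(1−f) ≈ 9.419 × 0.3949/0.6051 ≈ 6.147 μg/mL.
Trough 6.1 μg/mL vs MEC 3 μg/mL: adequate.

6.1 μg/mL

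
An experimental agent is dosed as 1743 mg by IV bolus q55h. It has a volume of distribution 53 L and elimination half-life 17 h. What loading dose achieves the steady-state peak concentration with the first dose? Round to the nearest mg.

f = (1/2)^(55/17) ≈ 0.106189; accumulation ratio R = 1/(1−f) ≈ 1.11880.
Loading dose to hit Cmax,ss on first dose: D_load = D_maint·R ≈ 1743 × 1.11880 ≈ 1950.07 mg.

1950 mg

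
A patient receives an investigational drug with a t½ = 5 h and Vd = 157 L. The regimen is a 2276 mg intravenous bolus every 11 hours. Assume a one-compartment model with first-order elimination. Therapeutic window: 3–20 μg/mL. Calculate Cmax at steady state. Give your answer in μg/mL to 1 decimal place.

18.5 μg/mL

Over one 11-h interval, 11/5 ≈ 2.2 half-lives elapse, leaving f ≈ 0.2176 of each dose.
At steady state, accumulation factor R = 1/(1 − e^(−kτ)) ≈ 1.2781.
Each bolus raises the concentration by D/Vd = 2276/157 ≈ 14.497 μg/mL.
Steady-state peak Cmax,ss = C₀·R ≈ 14.497 × 1.2781 ≈ 18.529 μg/mL.
Peak 18.5 μg/mL vs MTC 20 μg/mL: below toxic threshold.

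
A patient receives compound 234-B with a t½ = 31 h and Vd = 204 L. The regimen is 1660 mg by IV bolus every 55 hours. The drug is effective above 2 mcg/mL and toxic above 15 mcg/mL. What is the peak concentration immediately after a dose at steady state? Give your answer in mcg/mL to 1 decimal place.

Over one 55-h interval, 55/31 ≈ 1.7742 half-lives elapse, leaving f ≈ 0.2924 of each dose.
At steady state, accumulation factor R = 1/(1 − e^(−kτ)) ≈ 1.4132.
Each bolus raises the concentration by D/Vd = 1660/204 ≈ 8.137 mcg/mL.
Steady-state peak Cmax,ss = C₀·R ≈ 8.137 × 1.4132 ≈ 11.499 mcg/mL.
Peak 11.5 mcg/mL vs MTC 15 mcg/mL: below toxic threshold.

11.5 mcg/mL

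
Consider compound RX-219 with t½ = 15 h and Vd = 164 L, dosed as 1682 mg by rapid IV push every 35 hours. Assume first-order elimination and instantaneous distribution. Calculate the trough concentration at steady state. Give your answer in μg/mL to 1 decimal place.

2.5 μg/mL

Over one 35-h interval, 35/15 ≈ 2.3333 half-lives elapse, leaving f ≈ 0.1984 of each dose.
At steady state, accumulation factor R = 1/(1 − e^(−kτ)) ≈ 1.2475.
Single-dose peak C₀ = D/Vd = 1682/164 ≈ 10.256 μg/mL.
Cmax,ss = C₀/(1 − f) ≈ 10.256/0.8016 ≈ 12.794 μg/mL.
Steady-state trough Cmin,ss = Cmax,ss·f ≈ 12.794 × 0.1984 ≈ 2.538 μg/mL.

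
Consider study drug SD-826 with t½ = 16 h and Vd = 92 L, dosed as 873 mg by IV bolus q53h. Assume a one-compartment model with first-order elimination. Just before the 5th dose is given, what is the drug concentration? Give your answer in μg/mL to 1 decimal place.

1.1 μg/mL

f = (1/2)^(τ/t½) = (1/2)^(53/16) ≈ 0.1007.
C₀ = D/Vd = 873/92 ≈ 9.489 μg/mL.
Before the 5th dose, 4 doses have been given. Superposition: Cmin = C₀·(f + f² + … + f^4).
≈ 9.489 × (0.1007 + 0.0101 + 0.0010 + 0.0001) ≈ 9.489 × 0.1119 ≈ 1.062 μg/mL.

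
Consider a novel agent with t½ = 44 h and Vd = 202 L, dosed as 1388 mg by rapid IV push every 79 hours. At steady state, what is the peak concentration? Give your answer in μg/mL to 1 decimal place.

k = ln2/t½ = ln2/44 ≈ 0.015753 h⁻¹; fraction remaining f = e^(−kτ) = e^(−0.015753×79) ≈ 0.2881.
At steady state, accumulation factor R = 1/(1 − e^(−kτ)) ≈ 1.4047.
Each bolus raises the concentration by D/Vd = 1388/202 ≈ 6.871 μg/mL.
Steady-state peak Cmax,ss = C₀·R ≈ 6.871 × 1.4047 ≈ 9.652 μg/mL.

9.7 μg/mL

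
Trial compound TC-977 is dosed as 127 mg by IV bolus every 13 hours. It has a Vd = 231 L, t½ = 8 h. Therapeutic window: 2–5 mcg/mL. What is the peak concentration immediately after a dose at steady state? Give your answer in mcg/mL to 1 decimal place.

0.8 mcg/mL

Over one 13-h interval, 13/8 ≈ 1.625 half-lives elapse, leaving f ≈ 0.3242 of each dose.
At steady state, accumulation factor R = 1/(1 − e^(−kτ)) ≈ 1.4797.
Single-dose peak C₀ = D/Vd = 127/231 ≈ 0.550 mcg/mL.
Cmax,ss = C₀/(1 − f) ≈ 0.550/0.6758 ≈ 0.814 mcg/mL.
Peak 0.8 mcg/mL vs MTC 5 mcg/mL: below toxic threshold.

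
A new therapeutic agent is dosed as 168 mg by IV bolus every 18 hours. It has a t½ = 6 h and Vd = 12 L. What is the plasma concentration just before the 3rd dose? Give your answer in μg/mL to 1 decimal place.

2.0 μg/mL

f = (1/2)^(τ/t½) = (1/2)^(18/6) ≈ 0.1250.
C₀ = D/Vd = 168/12 ≈ 14.000 μg/mL.
Before the 3rd dose, 2 doses have been given. Superposition: Cmin = C₀·(f + f²).
≈ 14.000 × (0.1250 + 0.0156) ≈ 14.000 × 0.1406 ≈ 1.968 μg/mL.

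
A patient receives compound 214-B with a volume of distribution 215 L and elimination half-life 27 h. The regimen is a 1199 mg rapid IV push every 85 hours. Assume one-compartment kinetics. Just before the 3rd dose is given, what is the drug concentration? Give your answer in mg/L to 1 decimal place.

f = (1/2)^(τ/t½) = (1/2)^(85/27) ≈ 0.1128.
C₀ = D/Vd = 1199/215 ≈ 5.577 mg/L.
Before the 3rd dose, 2 doses have been given. Superposition: Cmin = C₀·(f + f²).
≈ 5.577 × (0.1128 + 0.0127) ≈ 5.577 × 0.1255 ≈ 0.700 mg/L.

0.7 mg/L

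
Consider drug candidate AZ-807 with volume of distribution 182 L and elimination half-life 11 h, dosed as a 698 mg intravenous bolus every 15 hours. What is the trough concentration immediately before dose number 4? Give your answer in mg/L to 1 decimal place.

2.3 mg/L

f = (1/2)^(τ/t½) = (1/2)^(15/11) ≈ 0.3886.
C₀ = D/Vd = 698/182 ≈ 3.835 mg/L.
Before the 4th dose, 3 doses have been given. Superposition: Cmin = C₀·(f + f² + … + f^3).
≈ 3.835 × (0.3886 + 0.1510 + 0.0587) ≈ 3.835 × 0.5983 ≈ 2.294 mg/L.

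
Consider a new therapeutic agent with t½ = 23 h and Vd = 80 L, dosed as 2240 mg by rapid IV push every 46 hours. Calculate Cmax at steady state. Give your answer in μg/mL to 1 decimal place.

The dosing interval is 2 half-lives, so f = 2^(−2) = 0.25.
At steady state, R = 1/(1 − 0.25) = 4/3.
Single-dose peak C₀ = D/Vd = 2240/80 = 28 μg/mL.
Steady-state peak Cmax,ss = C₀·R = 28 × 4/3 ≈ 37.333 μg/mL.

37.3 μg/mL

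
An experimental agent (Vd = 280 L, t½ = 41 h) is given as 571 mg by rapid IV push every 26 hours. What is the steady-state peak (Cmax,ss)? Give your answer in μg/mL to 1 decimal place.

5.7 μg/mL

Over one 26-h interval, 26/41 ≈ 0.63415 half-lives elapse, leaving f ≈ 0.6443 of each dose.
At steady state, accumulation factor R = 1/(1 − e^(−kτ)) ≈ 2.8114.
Single-dose peak C₀ = D/Vd = 571/280 ≈ 2.039 μg/mL.
Cmax,ss = C₀/(1 − f) ≈ 2.039/0.3557 ≈ 5.732 μg/mL.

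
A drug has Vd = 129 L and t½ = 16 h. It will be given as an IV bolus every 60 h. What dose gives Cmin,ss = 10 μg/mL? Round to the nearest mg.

16066 mg

τ/t½ = 60/16 ≈ 3.75, so f = (1/2)^(60/16) ≈ 0.074325.
Cmin,ss = (D/Vd)·f/(1−f), so D = Cmin,ss·Vd·(1−f)/f.
D = 10 × 129 × (1−f)/f ≈ 10 × 129 × 12.45442 ≈ 16066.20 mg.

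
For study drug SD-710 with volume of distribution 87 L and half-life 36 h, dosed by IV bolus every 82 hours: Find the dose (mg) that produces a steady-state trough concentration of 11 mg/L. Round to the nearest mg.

τ/t½ = 82/36 ≈ 2.2778, so f = (1/2)^(82/36) ≈ 0.206215.
Cmin,ss = (D/Vd)·f/(1−f), so D = Cmin,ss·Vd·(1−f)/f.
D = 11 × 87 × (1−f)/f ≈ 11 × 87 × 3.84931 ≈ 3683.79 mg.

3684 mg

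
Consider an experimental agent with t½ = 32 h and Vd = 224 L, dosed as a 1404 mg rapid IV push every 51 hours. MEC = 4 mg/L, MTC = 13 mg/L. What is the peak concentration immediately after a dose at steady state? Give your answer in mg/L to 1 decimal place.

Over one 51-h interval, 51/32 ≈ 1.5938 half-lives elapse, leaving f ≈ 0.3313 of each dose.
At steady state, accumulation factor R = 1/(1 − e^(−kτ)) ≈ 1.4954.
Each bolus raises the concentration by D/Vd = 1404/224 ≈ 6.268 mg/L.
Steady-state peak Cmax,ss = C₀·R ≈ 6.268 × 1.4954 ≈ 9.373 mg/L.
Peak 9.4 mg/L vs MTC 13 mg/L: below toxic threshold.

9.4 mg/L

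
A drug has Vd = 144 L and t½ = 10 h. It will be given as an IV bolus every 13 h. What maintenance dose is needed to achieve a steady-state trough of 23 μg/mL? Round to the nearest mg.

4843 mg

τ/t½ = 13/10 ≈ 1.3, so f = (1/2)^(13/10) ≈ 0.406126.
Cmin,ss = (D/Vd)·f/(1−f), so D = Cmin,ss·Vd·(1−f)/f.
D = 23 × 144 × (1−f)/f ≈ 23 × 144 × 1.46229 ≈ 4843.10 mg.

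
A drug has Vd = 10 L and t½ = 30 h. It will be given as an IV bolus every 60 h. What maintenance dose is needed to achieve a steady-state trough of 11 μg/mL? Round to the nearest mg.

330 mg

τ/t½ = 60/30 ≈ 2, so f = (1/2)^(60/30) ≈ 0.250000.
Cmin,ss = (D/Vd)·f/(1−f), so D = Cmin,ss·Vd·(1−f)/f.
D = 11 × 10 × (1−f)/f ≈ 11 × 10 × 3.00000 ≈ 330.00 mg.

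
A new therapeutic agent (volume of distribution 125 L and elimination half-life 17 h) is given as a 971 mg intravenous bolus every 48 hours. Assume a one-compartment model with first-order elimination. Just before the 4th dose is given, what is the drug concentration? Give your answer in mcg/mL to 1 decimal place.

f = (1/2)^(τ/t½) = (1/2)^(48/17) ≈ 0.1413.
C₀ = D/Vd = 971/125 ≈ 7.768 mcg/mL.
Before the 4th dose, 3 doses have been given. Superposition: Cmin = C₀·(f + f² + … + f^3).
≈ 7.768 × (0.1413 + 0.0200 + 0.0028) ≈ 7.768 × 0.1641 ≈ 1.275 mcg/mL.

1.3 mcg/mL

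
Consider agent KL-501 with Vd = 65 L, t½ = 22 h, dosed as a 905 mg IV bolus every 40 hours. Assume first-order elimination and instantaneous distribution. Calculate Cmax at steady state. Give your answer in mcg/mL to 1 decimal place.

k = ln2/t½ = ln2/22 ≈ 0.031507 h⁻¹; fraction remaining f = e^(−kτ) = e^(−0.031507×40) ≈ 0.2836.
At steady state, accumulation factor R = 1/(1 − e^(−kτ)) ≈ 1.3959.
Single-dose peak C₀ = D/Vd = 905/65 ≈ 13.923 mcg/mL.
Cmax,ss = C₀/(1 − f) ≈ 13.923/0.7164 ≈ 19.435 mcg/mL.

19.4 mcg/mL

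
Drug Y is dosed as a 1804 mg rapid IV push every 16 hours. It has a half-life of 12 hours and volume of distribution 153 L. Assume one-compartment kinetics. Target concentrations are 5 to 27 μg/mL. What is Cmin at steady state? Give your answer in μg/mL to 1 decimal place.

7.8 μg/mL

k = ln2/t½ = ln2/12 ≈ 0.057762 h⁻¹; fraction remaining f = e^(−kτ) = e^(−0.057762×16) ≈ 0.3969.
Single-dose peak C₀ = D/Vd = 1804/153 ≈ 11.791 μg/mL.
Steady-state trough Cmin,ss = C₀·f/(1−f) ≈ 11.791 × 0.3969/0.6031 ≈ 7.760 μg/mL.
Trough 7.8 μg/mL vs MEC 5 μg/mL: adequate.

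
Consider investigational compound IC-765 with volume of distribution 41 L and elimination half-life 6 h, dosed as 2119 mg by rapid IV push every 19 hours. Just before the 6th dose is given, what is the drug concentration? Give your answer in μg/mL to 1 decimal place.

f = (1/2)^(τ/t½) = (1/2)^(19/6) ≈ 0.1114.
C₀ = D/Vd = 2119/41 ≈ 51.683 μg/mL.
Before the 6th dose, 5 doses have been given. Superposition: Cmin = C₀·(f + f² + … + f^5).
≈ 51.683 × (0.1114 + 0.0124 + 0.0014 + 0.0002 + 0.0000) ≈ 51.683 × 0.1254 ≈ 6.481 μg/mL.

6.5 μg/mL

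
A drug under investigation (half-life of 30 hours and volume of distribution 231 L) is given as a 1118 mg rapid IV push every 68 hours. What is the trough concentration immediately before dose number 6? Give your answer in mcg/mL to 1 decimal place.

1.3 mcg/mL

f = (1/2)^(τ/t½) = (1/2)^(68/30) ≈ 0.2078.
C₀ = D/Vd = 1118/231 ≈ 4.840 mcg/mL.
Before the 6th dose, 5 doses have been given. Superposition: Cmin = C₀·(f + f² + … + f^5).
≈ 4.840 × (0.2078 + 0.0432 + 0.0090 + 0.0019 + 0.0004) ≈ 4.840 × 0.2623 ≈ 1.270 mcg/mL.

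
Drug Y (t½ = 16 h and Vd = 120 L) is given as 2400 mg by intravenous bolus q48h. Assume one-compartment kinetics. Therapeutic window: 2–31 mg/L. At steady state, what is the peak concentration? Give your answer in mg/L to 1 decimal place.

τ = 48 h = 3 half-lives, so f = (1/2)^3 = 0.125.
At steady state, R = 1/(1 − 0.125) = 8/7.
Single-dose peak C₀ = D/Vd = 2400/120 = 20 mg/L.
Steady-state peak Cmax,ss = C₀·R = 20 × 8/7 ≈ 22.857 mg/L.
Peak 22.9 mg/L vs MTC 31 mg/L: below toxic threshold.

22.9 mg/L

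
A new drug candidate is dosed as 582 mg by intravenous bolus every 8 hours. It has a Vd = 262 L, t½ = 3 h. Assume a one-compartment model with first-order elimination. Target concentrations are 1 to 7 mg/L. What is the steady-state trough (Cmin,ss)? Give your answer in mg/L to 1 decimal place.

Over one 8-h interval, 8/3 ≈ 2.6667 half-lives elapse, leaving f ≈ 0.1575 of each dose.
At steady state, accumulation factor R = 1/(1 − e^(−kτ)) ≈ 1.1869.
Single-dose peak C₀ = D/Vd = 582/262 ≈ 2.221 mg/L.
Steady-state peak Cmax,ss = C₀·R ≈ 2.221 × 1.1869 ≈ 2.636 mg/L.
One interval later, Cmin,ss = Cmax,ss·e^(−kτ) ≈ 2.636 × 0.1575 ≈ 0.415 mg/L.
Trough 0.4 mg/L vs MEC 1 mg/L: subtherapeutic.

0.4 mg/L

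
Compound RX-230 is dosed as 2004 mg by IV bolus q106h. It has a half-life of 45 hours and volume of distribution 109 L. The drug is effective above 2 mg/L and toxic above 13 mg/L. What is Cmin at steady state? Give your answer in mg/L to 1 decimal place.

k = ln2/t½ = ln2/45 ≈ 0.015403 h⁻¹; fraction remaining f = e^(−kτ) = e^(−0.015403×106) ≈ 0.1954.
At steady state, accumulation factor R = 1/(1 − e^(−kτ)) ≈ 1.2429.
Each bolus raises the concentration by D/Vd = 2004/109 ≈ 18.385 mg/L.
Steady-state peak Cmax,ss = C₀·R ≈ 18.385 × 1.2429 ≈ 22.851 mg/L.
One interval later, Cmin,ss = Cmax,ss·e^(−kτ) ≈ 22.851 × 0.1954 ≈ 4.465 mg/L.
Trough 4.5 mg/L vs MEC 2 mg/L: adequate.

4.5 mg/L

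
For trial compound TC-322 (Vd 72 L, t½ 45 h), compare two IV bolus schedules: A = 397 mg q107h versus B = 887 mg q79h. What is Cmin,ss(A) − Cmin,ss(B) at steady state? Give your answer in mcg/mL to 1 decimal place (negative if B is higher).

Regimen A: f = (1/2)^(107/45) ≈ 0.1924; Cmin,ss = (397/72)·f/(1−f) ≈ 1.314 mcg/mL.
Regimen B: f = (1/2)^(79/45) ≈ 0.2962; Cmin,ss = (887/72)·f/(1−f) ≈ 5.185 mcg/mL.
Difference ≈ 1.314 − 5.185 ≈ -3.871 mcg/mL.

-3.9 mcg/mL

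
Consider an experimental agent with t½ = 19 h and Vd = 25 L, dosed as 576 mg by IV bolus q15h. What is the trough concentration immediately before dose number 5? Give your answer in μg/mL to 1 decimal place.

f = (1/2)^(τ/t½) = (1/2)^(15/19) ≈ 0.5786.
C₀ = D/Vd = 576/25 ≈ 23.040 μg/mL.
Before the 5th dose, 4 doses have been given. Superposition: Cmin = C₀·(f + f² + … + f^4).
≈ 23.040 × (0.5786 + 0.3348 + 0.1937 + 0.1121) ≈ 23.040 × 1.2192 ≈ 28.090 μg/mL.

28.1 μg/mL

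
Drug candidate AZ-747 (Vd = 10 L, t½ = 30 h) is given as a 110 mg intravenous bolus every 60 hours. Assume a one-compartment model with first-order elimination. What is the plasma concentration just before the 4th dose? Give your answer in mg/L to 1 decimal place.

3.6 mg/L

f = (1/2)^(τ/t½) = (1/2)^(60/30) ≈ 0.2500.
C₀ = D/Vd = 110/10 ≈ 11.000 mg/L.
Before the 4th dose, 3 doses have been given. Superposition: Cmin = C₀·(f + f² + … + f^3).
≈ 11.000 × (0.2500 + 0.0625 + 0.0156) ≈ 11.000 × 0.3281 ≈ 3.609 mg/L.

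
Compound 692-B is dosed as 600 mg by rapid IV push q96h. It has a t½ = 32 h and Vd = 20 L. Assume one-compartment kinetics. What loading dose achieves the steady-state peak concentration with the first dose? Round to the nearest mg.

f = (1/2)^(96/32) ≈ 0.125000; accumulation ratio R = 1/(1−f) ≈ 1.14286.
Loading dose to hit Cmax,ss on first dose: D_load = D_maint·R ≈ 600 × 1.14286 ≈ 685.72 mg.

686 mg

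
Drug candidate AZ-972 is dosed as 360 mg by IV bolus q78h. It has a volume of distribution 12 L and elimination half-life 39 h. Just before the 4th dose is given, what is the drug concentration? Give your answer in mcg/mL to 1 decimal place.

f = (1/2)^(τ/t½) = (1/2)^(78/39) ≈ 0.2500.
C₀ = D/Vd = 360/12 ≈ 30.000 mcg/mL.
Before the 4th dose, 3 doses have been given. Superposition: Cmin = C₀·(f + f² + … + f^3).
≈ 30.000 × (0.2500 + 0.0625 + 0.0156) ≈ 30.000 × 0.3281 ≈ 9.843 mcg/mL.

9.8 mcg/mL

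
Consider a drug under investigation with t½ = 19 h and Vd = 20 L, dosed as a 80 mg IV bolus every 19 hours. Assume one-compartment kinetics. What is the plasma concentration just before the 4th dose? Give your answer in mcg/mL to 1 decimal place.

3.5 mcg/mL

f = (1/2)^(τ/t½) = (1/2)^(19/19) ≈ 0.5000.
C₀ = D/Vd = 80/20 ≈ 4.000 mcg/mL.
Before the 4th dose, 3 doses have been given. Superposition: Cmin = C₀·(f + f² + … + f^3).
≈ 4.000 × (0.5000 + 0.2500 + 0.1250) ≈ 4.000 × 0.8750 ≈ 3.500 mcg/mL.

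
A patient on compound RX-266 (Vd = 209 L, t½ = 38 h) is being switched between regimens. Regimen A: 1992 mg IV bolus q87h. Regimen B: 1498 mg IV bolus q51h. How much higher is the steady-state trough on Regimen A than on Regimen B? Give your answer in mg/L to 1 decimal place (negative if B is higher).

-2.2 mg/L

Regimen A: f = (1/2)^(87/38) ≈ 0.2046; Cmin,ss = (1992/209)·f/(1−f) ≈ 2.452 mg/L.
Regimen B: f = (1/2)^(51/38) ≈ 0.3944; Cmin,ss = (1498/209)·f/(1−f) ≈ 4.668 mg/L.
Difference ≈ 2.452 − 4.668 ≈ -2.216 mg/L.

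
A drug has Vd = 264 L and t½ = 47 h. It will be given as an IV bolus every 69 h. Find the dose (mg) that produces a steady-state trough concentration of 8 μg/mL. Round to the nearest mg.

3731 mg

τ/t½ = 69/47 ≈ 1.4681, so f = (1/2)^(69/47) ≈ 0.361462.
Cmin,ss = (D/Vd)·f/(1−f), so D = Cmin,ss·Vd·(1−f)/f.
D = 8 × 264 × (1−f)/f ≈ 8 × 264 × 1.76654 ≈ 3730.93 mg.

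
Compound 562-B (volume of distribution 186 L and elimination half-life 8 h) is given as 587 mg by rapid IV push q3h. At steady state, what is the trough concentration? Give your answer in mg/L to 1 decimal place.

k = ln2/t½ = ln2/8 ≈ 0.086643 h⁻¹; fraction remaining f = e^(−kτ) = e^(−0.086643×3) ≈ 0.7711.
Single-dose peak C₀ = D/Vd = 587/186 ≈ 3.156 mg/L.
Steady-state trough Cmin,ss = C₀·f/(1−f) ≈ 3.156 × 0.7711/0.2289 ≈ 10.632 mg/L.

10.6 mg/L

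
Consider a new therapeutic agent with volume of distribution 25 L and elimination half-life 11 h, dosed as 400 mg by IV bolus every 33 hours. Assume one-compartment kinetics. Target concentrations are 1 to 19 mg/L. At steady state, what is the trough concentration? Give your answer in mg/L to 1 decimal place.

τ = 33 h = 3 half-lives, so f = (1/2)^3 = 0.125.
At steady state, R = 1/(1 − 0.125) = 8/7.
Single-dose peak C₀ = D/Vd = 400/25 = 16 mg/L.
Steady-state peak Cmax,ss = C₀·R = 16 × 8/7 ≈ 18.286 mg/L.
Steady-state trough Cmin,ss = Cmax,ss·f ≈ 18.286 × 0.125 ≈ 2.286 mg/L.
Trough 2.3 mg/L vs MEC 1 mg/L: adequate.

2.3 mg/L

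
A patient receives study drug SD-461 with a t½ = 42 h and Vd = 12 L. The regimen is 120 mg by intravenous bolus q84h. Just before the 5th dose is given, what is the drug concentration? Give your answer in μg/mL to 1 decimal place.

3.3 μg/mL

f = (1/2)^(τ/t½) = (1/2)^(84/42) ≈ 0.2500.
C₀ = D/Vd = 120/12 ≈ 10.000 μg/mL.
Before the 5th dose, 4 doses have been given. Superposition: Cmin = C₀·(f + f² + … + f^4).
≈ 10.000 × (0.2500 + 0.0625 + 0.0156 + 0.0039) ≈ 10.000 × 0.3320 ≈ 3.320 μg/mL.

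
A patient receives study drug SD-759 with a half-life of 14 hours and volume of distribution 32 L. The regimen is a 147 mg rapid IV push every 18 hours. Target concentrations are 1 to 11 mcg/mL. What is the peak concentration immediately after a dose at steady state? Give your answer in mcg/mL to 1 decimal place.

Over one 18-h interval, 18/14 ≈ 1.2857 half-lives elapse, leaving f ≈ 0.4102 of each dose.
Accumulation ratio R = 1/(1 − f) ≈ 1/0.5898 ≈ 1.6955.
Single-dose peak C₀ = D/Vd = 147/32 ≈ 4.594 mcg/mL.
Steady-state peak Cmax,ss = C₀·R ≈ 4.594 × 1.6955 ≈ 7.789 mcg/mL.
Peak 7.8 mcg/mL vs MTC 11 mcg/mL: below toxic threshold.

7.8 mcg/mL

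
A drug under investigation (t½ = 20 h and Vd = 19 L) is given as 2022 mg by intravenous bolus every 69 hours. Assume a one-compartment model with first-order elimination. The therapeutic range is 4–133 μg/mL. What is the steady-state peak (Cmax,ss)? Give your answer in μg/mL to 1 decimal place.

k = ln2/t½ = ln2/20 ≈ 0.034657 h⁻¹; fraction remaining f = e^(−kτ) = e^(−0.034657×69) ≈ 0.0915.
Accumulation ratio R = 1/(1 − f) ≈ 1/0.9085 ≈ 1.1007.
Single-dose peak C₀ = D/Vd = 2022/19 ≈ 106.421 μg/mL.
Steady-state peak Cmax,ss = C₀·R ≈ 106.421 × 1.1007 ≈ 117.138 μg/mL.
Peak 117.1 μg/mL vs MTC 133 μg/mL: below toxic threshold.

117.1 μg/mL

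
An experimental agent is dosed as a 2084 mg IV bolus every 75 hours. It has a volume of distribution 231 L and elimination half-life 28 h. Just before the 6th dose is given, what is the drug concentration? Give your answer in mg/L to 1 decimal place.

1.7 mg/L

f = (1/2)^(τ/t½) = (1/2)^(75/28) ≈ 0.1562.
C₀ = D/Vd = 2084/231 ≈ 9.022 mg/L.
Before the 6th dose, 5 doses have been given. Superposition: Cmin = C₀·(f + f² + … + f^5).
≈ 9.022 × (0.1562 + 0.0244 + 0.0038 + 0.0006 + 0.0001) ≈ 9.022 × 0.1851 ≈ 1.670 mg/L.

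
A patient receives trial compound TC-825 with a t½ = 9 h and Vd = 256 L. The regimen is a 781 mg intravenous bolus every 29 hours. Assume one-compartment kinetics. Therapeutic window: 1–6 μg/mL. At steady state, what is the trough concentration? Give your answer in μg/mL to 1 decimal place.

0.4 μg/mL

k = ln2/t½ = ln2/9 ≈ 0.077016 h⁻¹; fraction remaining f = e^(−kτ) = e^(−0.077016×29) ≈ 0.1072.
At steady state, accumulation factor R = 1/(1 − e^(−kτ)) ≈ 1.1201.
Each bolus raises the concentration by D/Vd = 781/256 ≈ 3.051 μg/mL.
Steady-state peak Cmax,ss = C₀·R ≈ 3.051 × 1.1201 ≈ 3.417 μg/mL.
One interval later, Cmin,ss = Cmax,ss·e^(−kτ) ≈ 3.417 × 0.1072 ≈ 0.366 μg/mL.
Trough 0.4 μg/mL vs MEC 1 μg/mL: subtherapeutic.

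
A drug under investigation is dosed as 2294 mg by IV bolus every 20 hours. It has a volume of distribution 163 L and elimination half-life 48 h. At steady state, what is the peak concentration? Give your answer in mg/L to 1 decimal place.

τ/t½ = 20/48 ≈ 0.41667, so fraction remaining f = (1/2)^(20/48) ≈ 0.7492.
At steady state, accumulation factor R = 1/(1 − e^(−kτ)) ≈ 3.9872.
Single-dose peak C₀ = D/Vd = 2294/163 ≈ 14.074 mg/L.
Steady-state peak Cmax,ss = C₀·R ≈ 14.074 × 3.9872 ≈ 56.116 mg/L.

56.1 mg/L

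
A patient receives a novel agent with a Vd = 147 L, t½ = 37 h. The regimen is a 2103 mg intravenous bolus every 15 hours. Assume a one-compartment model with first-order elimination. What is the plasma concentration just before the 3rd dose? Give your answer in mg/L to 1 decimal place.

f = (1/2)^(τ/t½) = (1/2)^(15/37) ≈ 0.7550.
C₀ = D/Vd = 2103/147 ≈ 14.306 mg/L.
Before the 3rd dose, 2 doses have been given. Superposition: Cmin = C₀·(f + f²).
≈ 14.306 × (0.7550 + 0.5700) ≈ 14.306 × 1.3250 ≈ 18.955 mg/L.

19.0 mg/L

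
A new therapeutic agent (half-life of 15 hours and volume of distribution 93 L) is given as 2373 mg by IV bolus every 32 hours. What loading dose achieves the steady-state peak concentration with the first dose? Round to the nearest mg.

3074 mg

f = (1/2)^(32/15) ≈ 0.227931; accumulation ratio R = 1/(1−f) ≈ 1.29522.
Loading dose to hit Cmax,ss on first dose: D_load = D_maint·R ≈ 2373 × 1.29522 ≈ 3073.56 mg.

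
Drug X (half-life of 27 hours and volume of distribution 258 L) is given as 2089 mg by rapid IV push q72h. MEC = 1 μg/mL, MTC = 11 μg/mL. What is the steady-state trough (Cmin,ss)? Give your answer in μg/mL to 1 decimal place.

1.5 μg/mL

k = ln2/t½ = ln2/27 ≈ 0.025672 h⁻¹; fraction remaining f = e^(−kτ) = e^(−0.025672×72) ≈ 0.1575.
At steady state, accumulation factor R = 1/(1 − e^(−kτ)) ≈ 1.1869.
Each bolus raises the concentration by D/Vd = 2089/258 ≈ 8.097 μg/mL.
Cmax,ss = C₀/(1 − f) ≈ 8.097/0.8425 ≈ 9.611 μg/mL.
Steady-state trough Cmin,ss = Cmax,ss·f ≈ 9.611 × 0.1575 ≈ 1.514 μg/mL.
Trough 1.5 μg/mL vs MEC 1 μg/mL: adequate.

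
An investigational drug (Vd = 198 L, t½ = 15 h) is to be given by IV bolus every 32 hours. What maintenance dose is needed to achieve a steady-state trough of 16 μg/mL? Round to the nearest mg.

10731 mg

τ/t½ = 32/15 ≈ 2.1333, so f = (1/2)^(32/15) ≈ 0.227931.
Cmin,ss = (D/Vd)·f/(1−f), so D = Cmin,ss·Vd·(1−f)/f.
D = 16 × 198 × (1−f)/f ≈ 16 × 198 × 3.38729 ≈ 10730.93 mg.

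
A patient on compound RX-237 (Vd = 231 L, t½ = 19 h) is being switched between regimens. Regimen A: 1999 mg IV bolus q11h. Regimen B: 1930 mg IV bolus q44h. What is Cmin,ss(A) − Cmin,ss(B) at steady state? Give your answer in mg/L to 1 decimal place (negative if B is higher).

Regimen A: f = (1/2)^(11/19) ≈ 0.6695; Cmin,ss = (1999/231)·f/(1−f) ≈ 17.530 mg/L.
Regimen B: f = (1/2)^(44/19) ≈ 0.2009; Cmin,ss = (1930/231)·f/(1−f) ≈ 2.101 mg/L.
Difference ≈ 17.530 − 2.101 ≈ 15.429 mg/L.

15.4 mg/L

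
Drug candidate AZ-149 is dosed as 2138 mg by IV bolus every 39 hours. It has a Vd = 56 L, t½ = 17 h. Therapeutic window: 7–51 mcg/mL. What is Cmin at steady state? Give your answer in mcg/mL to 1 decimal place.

τ/t½ = 39/17 ≈ 2.2941, so fraction remaining f = (1/2)^(39/17) ≈ 0.2039.
Single-dose peak C₀ = D/Vd = 2138/56 ≈ 38.179 mcg/mL.
Steady-state trough Cmin,ss = C₀·f/(1−f) ≈ 38.179 × 0.2039/0.7961 ≈ 9.779 mcg/mL.
Trough 9.8 mcg/mL vs MEC 7 mcg/mL: adequate.

9.8 mcg/mL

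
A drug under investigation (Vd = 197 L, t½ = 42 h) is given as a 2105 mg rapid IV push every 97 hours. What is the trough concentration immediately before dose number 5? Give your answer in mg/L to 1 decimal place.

f = (1/2)^(τ/t½) = (1/2)^(97/42) ≈ 0.2017.
C₀ = D/Vd = 2105/197 ≈ 10.685 mg/L.
Before the 5th dose, 4 doses have been given. Superposition: Cmin = C₀·(f + f² + … + f^4).
≈ 10.685 × (0.2017 + 0.0407 + 0.0082 + 0.0017) ≈ 10.685 × 0.2523 ≈ 2.696 mg/L.

2.7 mg/L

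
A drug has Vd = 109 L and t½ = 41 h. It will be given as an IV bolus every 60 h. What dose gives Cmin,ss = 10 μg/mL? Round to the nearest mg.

1916 mg

τ/t½ = 60/41 ≈ 1.4634, so f = (1/2)^(60/41) ≈ 0.362634.
Cmin,ss = (D/Vd)·f/(1−f), so D = Cmin,ss·Vd·(1−f)/f.
D = 10 × 109 × (1−f)/f ≈ 10 × 109 × 1.75760 ≈ 1915.78 mg.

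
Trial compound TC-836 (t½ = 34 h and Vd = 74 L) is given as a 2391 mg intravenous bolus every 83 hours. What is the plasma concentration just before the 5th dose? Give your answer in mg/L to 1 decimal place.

7.3 mg/L

f = (1/2)^(τ/t½) = (1/2)^(83/34) ≈ 0.1841.
C₀ = D/Vd = 2391/74 ≈ 32.311 mg/L.
Before the 5th dose, 4 doses have been given. Superposition: Cmin = C₀·(f + f² + … + f^4).
≈ 32.311 × (0.1841 + 0.0339 + 0.0062 + 0.0011) ≈ 32.311 × 0.2253 ≈ 7.280 mg/L.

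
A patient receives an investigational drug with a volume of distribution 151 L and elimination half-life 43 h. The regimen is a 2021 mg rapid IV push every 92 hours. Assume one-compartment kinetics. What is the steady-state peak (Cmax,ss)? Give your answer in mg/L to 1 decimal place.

Over one 92-h interval, 92/43 ≈ 2.1395 half-lives elapse, leaving f ≈ 0.2270 of each dose.
Accumulation ratio R = 1/(1 − f) ≈ 1/0.7730 ≈ 1.2937.
Each bolus raises the concentration by D/Vd = 2021/151 ≈ 13.384 mg/L.
Steady-state peak Cmax,ss = C₀·R ≈ 13.384 × 1.2937 ≈ 17.315 mg/L.

17.3 mg/L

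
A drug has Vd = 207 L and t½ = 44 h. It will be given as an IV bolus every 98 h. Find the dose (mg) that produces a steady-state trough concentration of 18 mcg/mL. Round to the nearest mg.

13721 mg

τ/t½ = 98/44 ≈ 2.2273, so f = (1/2)^(98/44) ≈ 0.213562.
Cmin,ss = (D/Vd)·f/(1−f), so D = Cmin,ss·Vd·(1−f)/f.
D = 18 × 207 × (1−f)/f ≈ 18 × 207 × 3.68248 ≈ 13720.92 mg.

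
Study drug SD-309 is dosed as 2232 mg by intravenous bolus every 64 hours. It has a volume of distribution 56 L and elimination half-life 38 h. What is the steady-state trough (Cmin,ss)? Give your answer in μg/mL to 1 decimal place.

Over one 64-h interval, 64/38 ≈ 1.6842 half-lives elapse, leaving f ≈ 0.3112 of each dose.
Single-dose peak C₀ = D/Vd = 2232/56 ≈ 39.857 μg/mL.
Steady-state trough Cmin,ss = C₀·f/(1−f) ≈ 39.857 × 0.3112/0.6888 ≈ 18.007 μg/mL.

18.0 μg/mL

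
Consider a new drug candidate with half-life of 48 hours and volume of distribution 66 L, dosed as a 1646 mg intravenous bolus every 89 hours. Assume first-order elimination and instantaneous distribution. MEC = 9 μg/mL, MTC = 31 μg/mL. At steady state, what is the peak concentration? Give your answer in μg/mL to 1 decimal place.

k = ln2/t½ = ln2/48 ≈ 0.014441 h⁻¹; fraction remaining f = e^(−kτ) = e^(−0.014441×89) ≈ 0.2766.
At steady state, accumulation factor R = 1/(1 − e^(−kτ)) ≈ 1.3824.
Single-dose peak C₀ = D/Vd = 1646/66 ≈ 24.939 μg/mL.
Cmax,ss = C₀/(1 − f) ≈ 24.939/0.7234 ≈ 34.475 μg/mL.
Peak 34.5 μg/mL vs MTC 31 μg/mL: exceeds toxic threshold.

34.5 μg/mL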